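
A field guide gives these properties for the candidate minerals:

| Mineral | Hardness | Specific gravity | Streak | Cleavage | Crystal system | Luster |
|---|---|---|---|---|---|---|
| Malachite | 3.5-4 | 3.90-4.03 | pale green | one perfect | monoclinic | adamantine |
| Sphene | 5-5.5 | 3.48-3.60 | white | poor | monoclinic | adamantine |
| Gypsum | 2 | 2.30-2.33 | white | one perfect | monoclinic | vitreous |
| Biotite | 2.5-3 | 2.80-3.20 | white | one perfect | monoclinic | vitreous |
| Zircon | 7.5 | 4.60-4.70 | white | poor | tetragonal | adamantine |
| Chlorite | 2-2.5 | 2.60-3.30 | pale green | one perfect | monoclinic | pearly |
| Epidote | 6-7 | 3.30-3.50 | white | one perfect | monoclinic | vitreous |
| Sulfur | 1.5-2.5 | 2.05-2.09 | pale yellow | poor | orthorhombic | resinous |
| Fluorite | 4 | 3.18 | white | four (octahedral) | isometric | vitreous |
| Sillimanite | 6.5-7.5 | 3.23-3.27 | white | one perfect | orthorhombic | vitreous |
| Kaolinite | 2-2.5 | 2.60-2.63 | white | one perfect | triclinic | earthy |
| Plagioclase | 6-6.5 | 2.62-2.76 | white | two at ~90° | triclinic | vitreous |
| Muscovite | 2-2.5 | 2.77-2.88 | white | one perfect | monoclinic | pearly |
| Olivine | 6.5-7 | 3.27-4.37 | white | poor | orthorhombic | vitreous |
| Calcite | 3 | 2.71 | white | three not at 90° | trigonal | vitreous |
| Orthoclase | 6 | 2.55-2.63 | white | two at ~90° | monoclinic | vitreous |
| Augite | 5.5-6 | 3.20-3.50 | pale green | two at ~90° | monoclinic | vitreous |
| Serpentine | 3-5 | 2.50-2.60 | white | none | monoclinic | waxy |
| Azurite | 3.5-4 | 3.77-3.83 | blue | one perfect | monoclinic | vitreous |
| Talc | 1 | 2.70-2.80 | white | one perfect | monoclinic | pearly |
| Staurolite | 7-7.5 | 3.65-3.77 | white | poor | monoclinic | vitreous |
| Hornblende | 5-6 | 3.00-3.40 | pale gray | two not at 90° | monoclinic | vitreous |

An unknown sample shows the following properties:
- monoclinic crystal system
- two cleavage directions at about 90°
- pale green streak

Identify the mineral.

Augite

Monoclinic crystal system: only Malachite, Sphene, Gypsum, Biotite, Chlorite, Epidote, Muscovite, Orthoclase, Augite, Serpentine, Azurite, Talc, Staurolite, Hornblende remain.
Two cleavage directions at about 90°: leaves Orthoclase, Augite.
Pale green streak excludes Orthoclase.
Only Augite satisfies all observations.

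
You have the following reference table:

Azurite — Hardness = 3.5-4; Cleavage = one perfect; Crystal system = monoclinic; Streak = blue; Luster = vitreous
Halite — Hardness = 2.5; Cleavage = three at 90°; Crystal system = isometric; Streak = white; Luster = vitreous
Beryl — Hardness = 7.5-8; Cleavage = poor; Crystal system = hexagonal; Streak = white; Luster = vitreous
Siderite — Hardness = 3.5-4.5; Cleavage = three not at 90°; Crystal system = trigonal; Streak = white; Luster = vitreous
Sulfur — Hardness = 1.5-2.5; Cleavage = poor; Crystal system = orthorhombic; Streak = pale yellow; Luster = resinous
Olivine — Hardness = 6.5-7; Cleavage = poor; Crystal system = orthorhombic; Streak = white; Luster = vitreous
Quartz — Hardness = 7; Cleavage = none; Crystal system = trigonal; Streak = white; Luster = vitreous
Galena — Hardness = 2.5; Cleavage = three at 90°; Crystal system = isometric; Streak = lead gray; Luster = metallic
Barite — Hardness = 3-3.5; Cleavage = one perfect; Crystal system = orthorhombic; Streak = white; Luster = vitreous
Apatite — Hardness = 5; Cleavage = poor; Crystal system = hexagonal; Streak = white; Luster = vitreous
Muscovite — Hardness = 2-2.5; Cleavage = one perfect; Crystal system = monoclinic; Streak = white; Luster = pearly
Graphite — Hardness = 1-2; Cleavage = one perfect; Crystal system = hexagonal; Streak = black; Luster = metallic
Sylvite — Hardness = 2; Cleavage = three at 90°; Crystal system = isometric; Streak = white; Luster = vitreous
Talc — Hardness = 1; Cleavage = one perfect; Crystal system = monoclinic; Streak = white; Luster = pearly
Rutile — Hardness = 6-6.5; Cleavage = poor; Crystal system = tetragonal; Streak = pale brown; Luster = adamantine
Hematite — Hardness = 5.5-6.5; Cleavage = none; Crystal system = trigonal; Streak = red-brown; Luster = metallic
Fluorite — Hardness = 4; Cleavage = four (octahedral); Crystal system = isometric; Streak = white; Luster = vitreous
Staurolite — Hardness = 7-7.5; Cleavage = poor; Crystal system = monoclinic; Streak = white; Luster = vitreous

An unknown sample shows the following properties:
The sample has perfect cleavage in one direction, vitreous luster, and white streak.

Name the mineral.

Barite

Perfect cleavage in one direction: narrows the field to Azurite, Barite, Muscovite, Graphite, Talc.
Vitreous luster: leaves Azurite, Barite.
White streak rules out Azurite.
Only Barite satisfies all observations.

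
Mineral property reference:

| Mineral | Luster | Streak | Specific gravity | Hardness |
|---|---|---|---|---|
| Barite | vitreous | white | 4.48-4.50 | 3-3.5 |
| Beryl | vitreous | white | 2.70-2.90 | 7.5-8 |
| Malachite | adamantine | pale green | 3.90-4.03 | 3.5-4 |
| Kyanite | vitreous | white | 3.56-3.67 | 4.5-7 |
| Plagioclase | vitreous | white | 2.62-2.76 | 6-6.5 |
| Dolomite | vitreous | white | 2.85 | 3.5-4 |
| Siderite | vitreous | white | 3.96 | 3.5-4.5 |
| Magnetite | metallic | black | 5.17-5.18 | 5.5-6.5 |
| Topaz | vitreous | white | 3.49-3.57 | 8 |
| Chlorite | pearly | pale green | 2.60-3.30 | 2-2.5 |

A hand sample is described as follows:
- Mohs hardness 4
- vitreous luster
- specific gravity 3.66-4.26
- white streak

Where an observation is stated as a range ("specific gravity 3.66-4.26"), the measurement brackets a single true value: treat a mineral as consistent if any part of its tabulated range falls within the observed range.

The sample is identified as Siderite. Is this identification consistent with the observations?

Mohs hardness 4 — matches Siderite (hardness 3.5-4.5).
Vitreous luster — matches Siderite (vitreous luster).
Specific gravity 3.66-4.26 — matches Siderite (SG 3.96).
White streak — matches Siderite (white streak).
Every observed property is compatible with the reference values for Siderite.

Consistent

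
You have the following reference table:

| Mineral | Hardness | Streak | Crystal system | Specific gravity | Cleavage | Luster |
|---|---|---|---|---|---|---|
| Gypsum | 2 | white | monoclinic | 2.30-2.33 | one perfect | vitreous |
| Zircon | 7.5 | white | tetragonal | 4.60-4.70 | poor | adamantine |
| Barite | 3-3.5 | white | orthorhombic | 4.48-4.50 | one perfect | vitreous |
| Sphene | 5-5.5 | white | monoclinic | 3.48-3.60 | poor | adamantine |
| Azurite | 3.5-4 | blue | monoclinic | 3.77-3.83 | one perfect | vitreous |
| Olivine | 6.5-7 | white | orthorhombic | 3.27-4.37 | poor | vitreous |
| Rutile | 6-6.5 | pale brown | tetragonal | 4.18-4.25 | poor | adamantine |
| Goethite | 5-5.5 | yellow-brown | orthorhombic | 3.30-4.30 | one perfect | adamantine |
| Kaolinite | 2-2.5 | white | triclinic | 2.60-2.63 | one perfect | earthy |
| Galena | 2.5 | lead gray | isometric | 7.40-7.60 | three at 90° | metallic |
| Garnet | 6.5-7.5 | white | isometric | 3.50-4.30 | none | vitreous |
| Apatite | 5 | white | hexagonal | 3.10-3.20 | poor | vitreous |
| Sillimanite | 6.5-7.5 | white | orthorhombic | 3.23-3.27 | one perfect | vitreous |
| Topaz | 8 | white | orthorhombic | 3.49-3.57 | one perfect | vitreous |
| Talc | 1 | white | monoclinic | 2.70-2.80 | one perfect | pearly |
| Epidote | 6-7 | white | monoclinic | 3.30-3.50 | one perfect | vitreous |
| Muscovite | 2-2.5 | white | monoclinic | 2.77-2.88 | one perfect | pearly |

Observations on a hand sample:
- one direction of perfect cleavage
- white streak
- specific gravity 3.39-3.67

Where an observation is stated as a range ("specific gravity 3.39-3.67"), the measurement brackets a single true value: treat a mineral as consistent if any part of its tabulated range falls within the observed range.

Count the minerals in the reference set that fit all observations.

One direction of perfect cleavage: narrows the field to Gypsum, Barite, Azurite, Goethite, Kaolinite, Sillimanite, Topaz, Talc, Epidote, Muscovite.
White streak eliminates Azurite, Goethite.
Specific gravity 3.39-3.67: leaves Topaz, Epidote.
The minerals that satisfy all observations are Epidote, Topaz.
That is 2 minerals.

2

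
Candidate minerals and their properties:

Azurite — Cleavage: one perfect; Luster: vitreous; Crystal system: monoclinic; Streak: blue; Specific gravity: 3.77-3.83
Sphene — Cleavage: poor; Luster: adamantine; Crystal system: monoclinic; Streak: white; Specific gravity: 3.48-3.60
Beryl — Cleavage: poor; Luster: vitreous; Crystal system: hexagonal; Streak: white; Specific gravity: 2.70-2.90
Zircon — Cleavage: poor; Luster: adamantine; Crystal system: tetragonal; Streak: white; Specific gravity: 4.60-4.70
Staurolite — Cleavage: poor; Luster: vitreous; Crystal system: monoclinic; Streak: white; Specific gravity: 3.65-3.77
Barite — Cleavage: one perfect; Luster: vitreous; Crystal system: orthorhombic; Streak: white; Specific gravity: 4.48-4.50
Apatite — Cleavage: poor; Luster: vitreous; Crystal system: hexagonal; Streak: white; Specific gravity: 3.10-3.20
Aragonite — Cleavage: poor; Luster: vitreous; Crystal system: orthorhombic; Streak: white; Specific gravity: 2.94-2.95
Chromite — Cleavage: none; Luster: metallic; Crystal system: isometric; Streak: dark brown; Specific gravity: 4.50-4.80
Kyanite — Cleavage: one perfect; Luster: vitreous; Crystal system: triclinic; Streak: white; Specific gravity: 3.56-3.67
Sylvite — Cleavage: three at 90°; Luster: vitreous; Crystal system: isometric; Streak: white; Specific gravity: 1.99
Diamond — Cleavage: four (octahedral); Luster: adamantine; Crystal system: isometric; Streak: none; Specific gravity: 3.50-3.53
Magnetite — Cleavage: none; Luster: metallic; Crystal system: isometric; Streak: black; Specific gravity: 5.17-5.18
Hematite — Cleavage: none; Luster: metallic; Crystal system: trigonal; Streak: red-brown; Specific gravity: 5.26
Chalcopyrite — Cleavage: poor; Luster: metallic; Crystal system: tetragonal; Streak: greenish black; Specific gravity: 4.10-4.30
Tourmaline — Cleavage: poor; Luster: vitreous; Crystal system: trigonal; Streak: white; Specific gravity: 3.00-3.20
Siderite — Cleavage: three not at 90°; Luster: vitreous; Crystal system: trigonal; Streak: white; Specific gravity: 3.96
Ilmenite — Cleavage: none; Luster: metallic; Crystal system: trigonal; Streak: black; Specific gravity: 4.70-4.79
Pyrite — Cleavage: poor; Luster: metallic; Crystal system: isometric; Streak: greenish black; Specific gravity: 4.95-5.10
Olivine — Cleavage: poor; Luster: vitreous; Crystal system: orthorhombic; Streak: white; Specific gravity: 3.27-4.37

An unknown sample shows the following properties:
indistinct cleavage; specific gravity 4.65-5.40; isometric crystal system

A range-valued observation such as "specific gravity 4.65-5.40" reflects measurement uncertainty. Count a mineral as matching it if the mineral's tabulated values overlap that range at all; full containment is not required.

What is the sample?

Indistinct cleavage — leaves Sphene, Beryl, Zircon, Staurolite, Apatite, Aragonite, Chalcopyrite, Tourmaline, Pyrite, Olivine.
Specific gravity 4.65-5.40 — only Zircon, Pyrite remain.
Isometric crystal system excludes Zircon.
Only Pyrite satisfies all observations.

Pyrite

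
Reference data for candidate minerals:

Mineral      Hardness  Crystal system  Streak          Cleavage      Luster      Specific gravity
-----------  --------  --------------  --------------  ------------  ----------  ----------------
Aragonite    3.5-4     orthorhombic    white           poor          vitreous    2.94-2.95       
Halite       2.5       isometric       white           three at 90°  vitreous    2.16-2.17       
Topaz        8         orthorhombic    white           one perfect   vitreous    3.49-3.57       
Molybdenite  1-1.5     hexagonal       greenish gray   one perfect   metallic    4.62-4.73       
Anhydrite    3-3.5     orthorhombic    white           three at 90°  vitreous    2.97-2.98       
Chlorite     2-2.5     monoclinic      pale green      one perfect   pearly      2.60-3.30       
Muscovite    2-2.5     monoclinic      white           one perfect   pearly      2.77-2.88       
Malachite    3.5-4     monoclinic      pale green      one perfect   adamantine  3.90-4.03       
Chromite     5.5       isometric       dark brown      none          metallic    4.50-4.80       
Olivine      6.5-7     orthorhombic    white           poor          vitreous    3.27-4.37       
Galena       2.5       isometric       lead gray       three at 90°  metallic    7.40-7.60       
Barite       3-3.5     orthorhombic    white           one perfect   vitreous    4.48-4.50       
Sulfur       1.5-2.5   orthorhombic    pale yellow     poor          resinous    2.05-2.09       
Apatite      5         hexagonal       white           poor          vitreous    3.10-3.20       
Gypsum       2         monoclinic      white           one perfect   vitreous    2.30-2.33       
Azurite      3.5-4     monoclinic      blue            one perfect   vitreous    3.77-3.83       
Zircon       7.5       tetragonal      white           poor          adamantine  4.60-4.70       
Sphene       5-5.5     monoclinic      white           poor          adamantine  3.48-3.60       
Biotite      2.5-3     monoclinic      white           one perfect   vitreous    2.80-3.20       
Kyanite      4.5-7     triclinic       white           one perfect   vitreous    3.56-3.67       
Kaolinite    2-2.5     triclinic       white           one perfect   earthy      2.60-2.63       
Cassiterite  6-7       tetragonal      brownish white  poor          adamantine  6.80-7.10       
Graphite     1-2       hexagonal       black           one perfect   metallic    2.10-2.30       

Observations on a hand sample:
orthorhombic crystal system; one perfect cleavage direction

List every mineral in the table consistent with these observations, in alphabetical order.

Orthorhombic crystal system — leaves Aragonite, Topaz, Anhydrite, Olivine, Barite, Sulfur.
One perfect cleavage direction — Topaz, Barite remain.
The minerals that satisfy all observations are Barite, Topaz.

Barite, Topaz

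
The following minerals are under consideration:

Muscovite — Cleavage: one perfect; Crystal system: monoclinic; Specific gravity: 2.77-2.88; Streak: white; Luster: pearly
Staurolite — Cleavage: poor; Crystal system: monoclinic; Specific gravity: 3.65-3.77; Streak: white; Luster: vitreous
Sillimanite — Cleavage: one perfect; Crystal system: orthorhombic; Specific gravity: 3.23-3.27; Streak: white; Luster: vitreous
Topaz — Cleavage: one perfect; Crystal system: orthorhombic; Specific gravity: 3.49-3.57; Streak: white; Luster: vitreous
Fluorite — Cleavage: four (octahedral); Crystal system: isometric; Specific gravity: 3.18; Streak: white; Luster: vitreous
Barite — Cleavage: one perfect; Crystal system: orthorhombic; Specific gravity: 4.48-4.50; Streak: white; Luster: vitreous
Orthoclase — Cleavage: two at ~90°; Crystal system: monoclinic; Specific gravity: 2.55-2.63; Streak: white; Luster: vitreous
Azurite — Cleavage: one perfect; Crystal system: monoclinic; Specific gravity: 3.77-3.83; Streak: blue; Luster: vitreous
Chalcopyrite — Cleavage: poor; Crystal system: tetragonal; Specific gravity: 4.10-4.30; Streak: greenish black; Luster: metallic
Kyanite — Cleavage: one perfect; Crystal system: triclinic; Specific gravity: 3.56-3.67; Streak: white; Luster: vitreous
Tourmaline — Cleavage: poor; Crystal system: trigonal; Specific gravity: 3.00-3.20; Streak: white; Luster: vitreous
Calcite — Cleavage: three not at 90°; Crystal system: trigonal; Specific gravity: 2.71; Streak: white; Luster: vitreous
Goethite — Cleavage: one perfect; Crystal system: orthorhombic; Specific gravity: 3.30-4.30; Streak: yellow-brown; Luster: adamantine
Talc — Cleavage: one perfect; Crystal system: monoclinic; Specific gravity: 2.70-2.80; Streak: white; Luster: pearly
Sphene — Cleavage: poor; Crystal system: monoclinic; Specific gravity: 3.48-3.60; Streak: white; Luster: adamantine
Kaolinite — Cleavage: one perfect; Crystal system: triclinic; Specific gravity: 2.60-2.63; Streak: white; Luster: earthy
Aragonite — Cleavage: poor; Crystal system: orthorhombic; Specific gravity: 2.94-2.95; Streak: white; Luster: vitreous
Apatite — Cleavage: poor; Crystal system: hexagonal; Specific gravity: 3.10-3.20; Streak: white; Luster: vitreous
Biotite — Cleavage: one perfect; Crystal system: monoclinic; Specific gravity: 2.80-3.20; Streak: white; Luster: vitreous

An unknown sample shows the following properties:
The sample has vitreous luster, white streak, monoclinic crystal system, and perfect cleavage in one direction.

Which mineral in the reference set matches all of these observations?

Vitreous luster rules out Muscovite, Chalcopyrite, Goethite, Talc, Sphene, Kaolinite.
White streak eliminates Azurite.
Monoclinic crystal system: narrows the field to Staurolite, Orthoclase, Biotite.
Perfect cleavage in one direction: Biotite remains.
Biotite is the sole remaining match.

Biotite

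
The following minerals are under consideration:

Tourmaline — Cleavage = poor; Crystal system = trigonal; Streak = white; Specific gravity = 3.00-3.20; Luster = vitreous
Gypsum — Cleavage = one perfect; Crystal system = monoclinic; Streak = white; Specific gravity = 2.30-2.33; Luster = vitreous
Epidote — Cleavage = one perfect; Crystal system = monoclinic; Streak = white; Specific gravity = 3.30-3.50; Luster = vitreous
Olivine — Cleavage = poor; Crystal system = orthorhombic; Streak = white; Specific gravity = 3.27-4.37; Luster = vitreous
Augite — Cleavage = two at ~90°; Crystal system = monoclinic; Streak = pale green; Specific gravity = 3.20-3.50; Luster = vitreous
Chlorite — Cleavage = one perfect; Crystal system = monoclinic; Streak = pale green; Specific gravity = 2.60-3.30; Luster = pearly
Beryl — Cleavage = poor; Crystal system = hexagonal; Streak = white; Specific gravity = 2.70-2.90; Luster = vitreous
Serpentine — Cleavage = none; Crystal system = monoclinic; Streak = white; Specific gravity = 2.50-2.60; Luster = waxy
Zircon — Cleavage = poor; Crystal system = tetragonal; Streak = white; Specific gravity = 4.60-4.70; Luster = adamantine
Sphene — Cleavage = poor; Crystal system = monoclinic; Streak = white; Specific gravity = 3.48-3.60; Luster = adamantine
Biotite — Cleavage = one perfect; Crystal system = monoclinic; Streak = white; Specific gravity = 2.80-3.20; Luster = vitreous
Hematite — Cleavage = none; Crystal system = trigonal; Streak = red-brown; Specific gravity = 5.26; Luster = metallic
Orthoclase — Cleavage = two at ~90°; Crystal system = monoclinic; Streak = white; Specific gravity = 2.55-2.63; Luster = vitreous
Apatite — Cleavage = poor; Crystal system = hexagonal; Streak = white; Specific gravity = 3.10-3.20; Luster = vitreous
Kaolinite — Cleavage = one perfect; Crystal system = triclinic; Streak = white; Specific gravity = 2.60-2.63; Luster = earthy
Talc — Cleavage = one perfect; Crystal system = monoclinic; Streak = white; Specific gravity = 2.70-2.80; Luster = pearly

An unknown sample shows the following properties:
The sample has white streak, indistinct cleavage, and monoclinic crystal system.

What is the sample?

White streak excludes Augite, Chlorite, Hematite.
Indistinct cleavage — leaves Tourmaline, Olivine, Beryl, Zircon, Sphene, Apatite.
Monoclinic crystal system — only Sphene remains.
Sphene is the sole remaining match.

Sphene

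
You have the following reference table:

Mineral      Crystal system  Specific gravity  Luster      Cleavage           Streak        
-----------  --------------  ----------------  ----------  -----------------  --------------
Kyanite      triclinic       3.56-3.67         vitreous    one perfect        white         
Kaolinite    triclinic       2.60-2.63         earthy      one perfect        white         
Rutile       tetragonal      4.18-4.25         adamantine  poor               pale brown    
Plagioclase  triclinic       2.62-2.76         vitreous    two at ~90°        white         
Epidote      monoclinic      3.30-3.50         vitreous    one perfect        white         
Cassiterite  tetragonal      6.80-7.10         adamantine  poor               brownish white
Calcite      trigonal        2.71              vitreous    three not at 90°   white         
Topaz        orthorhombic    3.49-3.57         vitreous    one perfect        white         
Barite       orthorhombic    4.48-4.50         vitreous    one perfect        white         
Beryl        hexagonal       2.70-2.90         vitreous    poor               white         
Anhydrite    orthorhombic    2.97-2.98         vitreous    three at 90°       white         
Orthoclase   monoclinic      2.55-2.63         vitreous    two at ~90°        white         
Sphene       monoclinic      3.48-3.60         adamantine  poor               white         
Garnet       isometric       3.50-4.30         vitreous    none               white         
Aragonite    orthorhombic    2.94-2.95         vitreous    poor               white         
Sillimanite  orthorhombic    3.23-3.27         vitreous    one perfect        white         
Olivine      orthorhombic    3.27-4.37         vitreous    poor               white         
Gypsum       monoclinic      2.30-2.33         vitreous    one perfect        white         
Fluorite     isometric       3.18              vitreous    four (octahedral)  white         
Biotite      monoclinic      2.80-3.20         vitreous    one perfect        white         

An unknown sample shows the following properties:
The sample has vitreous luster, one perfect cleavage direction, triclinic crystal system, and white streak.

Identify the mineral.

Vitreous luster is inconsistent with Kaolinite, Rutile, Cassiterite, Sphene.
One perfect cleavage direction — only Kyanite, Epidote, Topaz, Barite, Sillimanite, Gypsum, Biotite remain.
Triclinic crystal system — narrows the field to Kyanite.
White streak — all remaining candidates fit.
Kyanite is the sole remaining match.

Kyanite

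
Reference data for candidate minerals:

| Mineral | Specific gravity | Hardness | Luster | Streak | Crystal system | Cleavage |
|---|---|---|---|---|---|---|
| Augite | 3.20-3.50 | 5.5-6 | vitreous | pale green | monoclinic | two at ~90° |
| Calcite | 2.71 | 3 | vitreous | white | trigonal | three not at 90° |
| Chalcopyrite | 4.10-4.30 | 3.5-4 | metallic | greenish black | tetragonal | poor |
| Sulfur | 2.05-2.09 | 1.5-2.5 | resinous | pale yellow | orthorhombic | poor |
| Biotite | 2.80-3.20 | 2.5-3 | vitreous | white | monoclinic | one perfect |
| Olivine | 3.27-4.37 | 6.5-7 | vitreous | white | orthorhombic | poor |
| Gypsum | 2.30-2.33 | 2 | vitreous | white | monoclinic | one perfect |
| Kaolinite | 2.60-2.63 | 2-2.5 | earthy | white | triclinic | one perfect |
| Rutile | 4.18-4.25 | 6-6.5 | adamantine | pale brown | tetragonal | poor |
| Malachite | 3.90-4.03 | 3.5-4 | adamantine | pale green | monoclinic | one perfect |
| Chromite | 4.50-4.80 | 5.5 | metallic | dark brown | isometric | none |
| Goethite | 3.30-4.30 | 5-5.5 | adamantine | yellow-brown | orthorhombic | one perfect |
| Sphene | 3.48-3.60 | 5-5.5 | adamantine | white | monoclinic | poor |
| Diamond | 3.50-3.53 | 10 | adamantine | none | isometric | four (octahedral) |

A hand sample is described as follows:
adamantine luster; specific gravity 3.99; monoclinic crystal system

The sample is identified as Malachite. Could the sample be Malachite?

Consistent

Adamantine luster — fits Malachite (adamantine luster).
Specific gravity 3.99 — fits Malachite (SG 3.90-4.03).
Monoclinic crystal system — fits Malachite (monoclinic system).
Every observed property is compatible with the reference values for Malachite.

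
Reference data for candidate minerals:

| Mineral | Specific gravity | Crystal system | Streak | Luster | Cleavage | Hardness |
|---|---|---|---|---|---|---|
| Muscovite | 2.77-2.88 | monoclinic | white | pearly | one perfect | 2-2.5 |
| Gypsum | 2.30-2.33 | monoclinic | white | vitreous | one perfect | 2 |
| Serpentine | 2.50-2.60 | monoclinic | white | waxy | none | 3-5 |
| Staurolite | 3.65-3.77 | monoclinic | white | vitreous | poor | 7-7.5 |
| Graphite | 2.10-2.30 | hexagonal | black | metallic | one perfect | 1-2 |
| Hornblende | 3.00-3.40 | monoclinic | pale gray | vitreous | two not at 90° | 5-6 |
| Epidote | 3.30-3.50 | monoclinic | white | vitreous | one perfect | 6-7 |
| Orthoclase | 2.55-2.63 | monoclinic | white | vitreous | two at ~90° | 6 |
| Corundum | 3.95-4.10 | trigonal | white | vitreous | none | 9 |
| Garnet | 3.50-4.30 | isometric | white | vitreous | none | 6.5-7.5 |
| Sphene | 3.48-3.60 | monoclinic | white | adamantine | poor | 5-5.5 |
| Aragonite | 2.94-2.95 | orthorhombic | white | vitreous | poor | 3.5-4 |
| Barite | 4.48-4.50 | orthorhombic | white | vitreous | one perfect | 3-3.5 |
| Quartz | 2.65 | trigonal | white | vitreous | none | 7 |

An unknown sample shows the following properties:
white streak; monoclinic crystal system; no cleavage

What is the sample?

Serpentine

White streak eliminates Graphite, Hornblende.
Monoclinic crystal system excludes Corundum, Garnet, Aragonite, Barite, Quartz.
No cleavage — only Serpentine remains.
Serpentine is the sole remaining match.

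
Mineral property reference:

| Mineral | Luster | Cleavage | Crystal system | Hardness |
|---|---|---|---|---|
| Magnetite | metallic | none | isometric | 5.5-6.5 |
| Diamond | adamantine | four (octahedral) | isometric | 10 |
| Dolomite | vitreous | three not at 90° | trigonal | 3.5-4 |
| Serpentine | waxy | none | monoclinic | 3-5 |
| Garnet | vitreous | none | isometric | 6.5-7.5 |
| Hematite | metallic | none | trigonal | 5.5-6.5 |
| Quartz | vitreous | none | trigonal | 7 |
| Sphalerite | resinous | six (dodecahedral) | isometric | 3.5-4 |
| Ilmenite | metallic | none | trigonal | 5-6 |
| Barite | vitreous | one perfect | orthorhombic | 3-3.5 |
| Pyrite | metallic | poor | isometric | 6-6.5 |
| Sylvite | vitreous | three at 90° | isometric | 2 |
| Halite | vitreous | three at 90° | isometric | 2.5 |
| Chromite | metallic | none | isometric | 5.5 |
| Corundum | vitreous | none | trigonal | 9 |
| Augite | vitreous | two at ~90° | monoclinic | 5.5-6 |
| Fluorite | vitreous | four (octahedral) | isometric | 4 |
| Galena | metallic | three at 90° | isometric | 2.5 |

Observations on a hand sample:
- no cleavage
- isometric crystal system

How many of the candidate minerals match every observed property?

3

No cleavage: only Magnetite, Serpentine, Garnet, Hematite, Quartz, Ilmenite, Chromite, Corundum remain.
Isometric crystal system: Magnetite, Garnet, Chromite remain.
Consistent with every observation: Chromite, Garnet, Magnetite.
That is 3 minerals.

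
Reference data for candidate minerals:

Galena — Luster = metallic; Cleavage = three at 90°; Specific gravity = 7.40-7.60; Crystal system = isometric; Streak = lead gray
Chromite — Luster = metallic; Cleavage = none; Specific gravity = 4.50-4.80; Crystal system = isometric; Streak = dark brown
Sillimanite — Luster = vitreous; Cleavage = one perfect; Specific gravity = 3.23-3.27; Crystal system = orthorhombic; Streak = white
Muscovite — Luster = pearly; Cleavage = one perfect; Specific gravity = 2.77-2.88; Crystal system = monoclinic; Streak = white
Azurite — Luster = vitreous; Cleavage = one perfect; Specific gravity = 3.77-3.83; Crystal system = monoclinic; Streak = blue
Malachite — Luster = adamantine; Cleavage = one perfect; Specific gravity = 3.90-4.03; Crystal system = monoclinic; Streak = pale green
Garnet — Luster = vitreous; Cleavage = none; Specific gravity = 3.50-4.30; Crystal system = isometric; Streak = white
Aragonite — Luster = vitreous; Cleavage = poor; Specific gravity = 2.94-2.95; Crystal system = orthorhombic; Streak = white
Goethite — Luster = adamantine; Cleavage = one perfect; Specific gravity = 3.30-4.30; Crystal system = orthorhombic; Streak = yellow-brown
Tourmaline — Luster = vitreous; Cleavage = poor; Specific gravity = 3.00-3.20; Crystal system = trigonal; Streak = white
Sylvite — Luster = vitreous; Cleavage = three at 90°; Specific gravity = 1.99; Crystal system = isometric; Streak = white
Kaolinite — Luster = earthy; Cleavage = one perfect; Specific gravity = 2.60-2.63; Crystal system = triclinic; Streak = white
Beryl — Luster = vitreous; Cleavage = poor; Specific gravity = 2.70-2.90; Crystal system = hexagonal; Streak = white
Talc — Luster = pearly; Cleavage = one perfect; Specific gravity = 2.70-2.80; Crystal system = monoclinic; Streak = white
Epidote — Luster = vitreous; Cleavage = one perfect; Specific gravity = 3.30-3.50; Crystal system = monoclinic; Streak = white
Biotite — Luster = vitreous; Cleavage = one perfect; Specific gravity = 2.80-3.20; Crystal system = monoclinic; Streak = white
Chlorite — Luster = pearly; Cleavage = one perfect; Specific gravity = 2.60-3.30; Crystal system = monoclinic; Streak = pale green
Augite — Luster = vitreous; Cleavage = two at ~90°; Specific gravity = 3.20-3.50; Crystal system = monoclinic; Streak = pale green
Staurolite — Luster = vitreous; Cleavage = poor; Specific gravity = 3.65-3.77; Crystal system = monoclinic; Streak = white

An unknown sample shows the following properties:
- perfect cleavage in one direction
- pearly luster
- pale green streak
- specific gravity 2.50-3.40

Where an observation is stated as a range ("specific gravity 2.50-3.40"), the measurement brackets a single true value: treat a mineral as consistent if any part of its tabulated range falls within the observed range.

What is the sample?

Perfect cleavage in one direction — narrows the field to Sillimanite, Muscovite, Azurite, Malachite, Goethite, Kaolinite, Talc, Epidote, Biotite, Chlorite.
Pearly luster — only Muscovite, Talc, Chlorite remain.
Pale green streak — Chlorite remains.
Specific gravity 2.50-3.40 — consistent with all remaining minerals.
The only mineral consistent with every observation is Chlorite.

Chlorite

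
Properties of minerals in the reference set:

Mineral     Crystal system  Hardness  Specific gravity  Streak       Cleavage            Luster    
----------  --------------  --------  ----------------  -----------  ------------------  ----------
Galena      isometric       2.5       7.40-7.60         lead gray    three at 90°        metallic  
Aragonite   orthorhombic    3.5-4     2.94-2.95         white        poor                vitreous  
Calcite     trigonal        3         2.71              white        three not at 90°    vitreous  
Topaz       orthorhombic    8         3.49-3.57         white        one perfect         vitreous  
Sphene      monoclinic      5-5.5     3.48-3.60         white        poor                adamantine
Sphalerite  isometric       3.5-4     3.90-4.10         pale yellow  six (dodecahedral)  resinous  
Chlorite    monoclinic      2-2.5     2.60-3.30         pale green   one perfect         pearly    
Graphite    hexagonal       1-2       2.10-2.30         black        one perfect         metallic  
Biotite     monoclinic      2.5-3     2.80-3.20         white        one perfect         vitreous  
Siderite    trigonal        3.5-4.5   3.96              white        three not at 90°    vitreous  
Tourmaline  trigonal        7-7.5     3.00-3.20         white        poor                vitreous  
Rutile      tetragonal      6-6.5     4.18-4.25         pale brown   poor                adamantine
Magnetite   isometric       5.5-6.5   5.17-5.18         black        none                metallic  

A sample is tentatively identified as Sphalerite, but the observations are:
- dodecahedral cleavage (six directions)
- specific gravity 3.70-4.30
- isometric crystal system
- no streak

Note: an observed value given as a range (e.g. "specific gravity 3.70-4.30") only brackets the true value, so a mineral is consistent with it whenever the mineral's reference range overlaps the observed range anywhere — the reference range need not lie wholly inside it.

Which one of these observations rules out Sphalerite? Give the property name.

streak

Dodecahedral cleavage (six directions): Sphalerite has cleavage six (dodecahedral) — consistent.
Specific gravity 3.70-4.30: Sphalerite has SG 3.90-4.10 — consistent.
Isometric crystal system: Sphalerite has isometric system — consistent.
No streak: Sphalerite has pale yellow streak — inconsistent.
Only the streak is inconsistent.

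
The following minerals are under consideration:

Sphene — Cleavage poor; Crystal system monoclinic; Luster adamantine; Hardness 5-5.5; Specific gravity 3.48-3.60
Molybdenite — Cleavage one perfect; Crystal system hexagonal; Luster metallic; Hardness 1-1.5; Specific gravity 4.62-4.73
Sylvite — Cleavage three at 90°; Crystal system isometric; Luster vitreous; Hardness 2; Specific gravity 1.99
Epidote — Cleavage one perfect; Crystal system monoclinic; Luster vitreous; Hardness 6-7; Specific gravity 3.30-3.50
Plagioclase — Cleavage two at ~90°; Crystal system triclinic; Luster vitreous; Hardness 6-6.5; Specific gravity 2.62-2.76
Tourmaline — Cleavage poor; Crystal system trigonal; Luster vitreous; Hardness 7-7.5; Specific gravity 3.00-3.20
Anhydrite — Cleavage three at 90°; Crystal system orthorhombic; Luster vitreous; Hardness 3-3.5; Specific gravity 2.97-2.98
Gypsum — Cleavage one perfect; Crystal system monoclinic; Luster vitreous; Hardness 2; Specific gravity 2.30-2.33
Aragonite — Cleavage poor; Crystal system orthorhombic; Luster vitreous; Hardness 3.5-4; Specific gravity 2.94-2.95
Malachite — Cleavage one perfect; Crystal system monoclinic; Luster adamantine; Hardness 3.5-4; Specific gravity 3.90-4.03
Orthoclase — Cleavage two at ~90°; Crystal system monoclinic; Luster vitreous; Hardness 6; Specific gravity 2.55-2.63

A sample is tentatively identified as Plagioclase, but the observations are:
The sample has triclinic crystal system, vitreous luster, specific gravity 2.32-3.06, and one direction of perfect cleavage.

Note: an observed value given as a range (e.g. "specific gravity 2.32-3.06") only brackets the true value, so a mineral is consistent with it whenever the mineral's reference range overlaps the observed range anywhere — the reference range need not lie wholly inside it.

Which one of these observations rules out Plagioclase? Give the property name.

Triclinic crystal system: Plagioclase has triclinic system — matches.
Vitreous luster: Plagioclase has vitreous luster — matches.
Specific gravity 2.32-3.06: Plagioclase has SG 2.62-2.76 — matches.
One direction of perfect cleavage: Plagioclase has cleavage two at ~90° — does not match.
Only the cleavage is inconsistent.

cleavage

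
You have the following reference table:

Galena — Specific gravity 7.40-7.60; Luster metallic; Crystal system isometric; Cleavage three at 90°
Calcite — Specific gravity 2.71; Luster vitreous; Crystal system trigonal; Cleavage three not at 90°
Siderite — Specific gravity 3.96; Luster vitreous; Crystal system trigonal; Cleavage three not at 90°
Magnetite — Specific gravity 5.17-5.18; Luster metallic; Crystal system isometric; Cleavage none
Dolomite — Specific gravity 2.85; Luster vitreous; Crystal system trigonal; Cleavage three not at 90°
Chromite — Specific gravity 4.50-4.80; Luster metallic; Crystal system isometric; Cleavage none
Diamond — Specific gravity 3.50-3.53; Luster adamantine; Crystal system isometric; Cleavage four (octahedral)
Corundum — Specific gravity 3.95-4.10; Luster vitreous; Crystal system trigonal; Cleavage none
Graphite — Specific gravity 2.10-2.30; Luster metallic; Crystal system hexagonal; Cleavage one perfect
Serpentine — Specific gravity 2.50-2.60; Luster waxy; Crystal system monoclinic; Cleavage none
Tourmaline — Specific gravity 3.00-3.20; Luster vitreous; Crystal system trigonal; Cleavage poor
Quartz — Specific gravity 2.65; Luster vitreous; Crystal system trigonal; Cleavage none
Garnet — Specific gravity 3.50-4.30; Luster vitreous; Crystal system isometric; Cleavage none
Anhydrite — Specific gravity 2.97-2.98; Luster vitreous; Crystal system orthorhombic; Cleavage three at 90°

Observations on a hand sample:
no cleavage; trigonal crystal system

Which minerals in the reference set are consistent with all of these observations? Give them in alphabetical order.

Corundum, Quartz

No cleavage — Magnetite, Chromite, Corundum, Serpentine, Quartz, Garnet remain.
Trigonal crystal system — narrows the field to Corundum, Quartz.
Remaining candidates: Corundum, Quartz.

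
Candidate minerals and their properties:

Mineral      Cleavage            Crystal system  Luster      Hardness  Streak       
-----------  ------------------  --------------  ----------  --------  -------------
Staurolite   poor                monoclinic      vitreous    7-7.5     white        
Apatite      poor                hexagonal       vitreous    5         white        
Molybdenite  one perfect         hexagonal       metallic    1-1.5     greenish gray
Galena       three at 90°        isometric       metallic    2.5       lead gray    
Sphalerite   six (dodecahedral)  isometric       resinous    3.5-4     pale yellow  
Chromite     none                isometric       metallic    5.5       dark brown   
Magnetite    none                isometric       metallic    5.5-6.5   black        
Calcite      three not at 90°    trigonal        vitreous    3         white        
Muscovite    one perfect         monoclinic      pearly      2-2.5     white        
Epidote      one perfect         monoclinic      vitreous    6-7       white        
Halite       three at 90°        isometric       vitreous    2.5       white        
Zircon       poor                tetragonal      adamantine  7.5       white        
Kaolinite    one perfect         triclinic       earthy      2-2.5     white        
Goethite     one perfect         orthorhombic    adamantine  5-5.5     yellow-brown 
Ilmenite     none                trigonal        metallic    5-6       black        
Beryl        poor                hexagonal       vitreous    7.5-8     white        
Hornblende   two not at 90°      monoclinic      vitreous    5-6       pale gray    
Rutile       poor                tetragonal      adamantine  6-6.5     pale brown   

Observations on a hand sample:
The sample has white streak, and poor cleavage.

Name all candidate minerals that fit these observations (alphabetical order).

Apatite, Beryl, Staurolite, Zircon

White streak — narrows the field to Staurolite, Apatite, Calcite, Muscovite, Epidote, Halite, Zircon, Kaolinite, Beryl.
Poor cleavage — narrows the field to Staurolite, Apatite, Zircon, Beryl.
Consistent with every observation: Apatite, Beryl, Staurolite, Zircon.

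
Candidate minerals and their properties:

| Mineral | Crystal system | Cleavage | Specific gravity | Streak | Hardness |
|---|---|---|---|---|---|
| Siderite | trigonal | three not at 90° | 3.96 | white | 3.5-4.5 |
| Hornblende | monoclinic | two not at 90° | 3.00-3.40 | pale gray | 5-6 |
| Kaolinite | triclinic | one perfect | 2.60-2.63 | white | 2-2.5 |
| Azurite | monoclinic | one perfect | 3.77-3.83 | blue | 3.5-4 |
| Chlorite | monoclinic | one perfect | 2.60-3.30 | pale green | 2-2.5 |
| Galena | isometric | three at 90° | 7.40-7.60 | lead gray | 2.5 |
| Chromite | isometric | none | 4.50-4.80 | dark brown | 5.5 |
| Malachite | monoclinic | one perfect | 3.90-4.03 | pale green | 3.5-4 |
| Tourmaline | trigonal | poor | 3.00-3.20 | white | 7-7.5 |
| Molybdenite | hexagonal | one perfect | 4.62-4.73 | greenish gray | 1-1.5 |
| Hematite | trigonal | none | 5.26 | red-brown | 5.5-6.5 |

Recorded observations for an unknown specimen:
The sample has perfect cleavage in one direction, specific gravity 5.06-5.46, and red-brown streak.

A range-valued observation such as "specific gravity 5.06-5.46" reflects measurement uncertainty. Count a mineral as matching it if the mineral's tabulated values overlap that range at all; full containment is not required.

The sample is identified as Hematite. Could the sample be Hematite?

Perfect cleavage in one direction — Hematite has cleavage none; which does not match.
Specific gravity 5.06-5.46 — consistent with Hematite (SG 5.26).
Red-brown streak — consistent with Hematite (red-brown streak).
Cleavage alone is enough to reject Hematite.

No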